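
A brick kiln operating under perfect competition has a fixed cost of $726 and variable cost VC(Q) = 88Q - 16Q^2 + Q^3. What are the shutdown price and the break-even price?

Shutdown price = $24; break-even price = $99

Shutdown price = min AVC. AVC = 88 - 16Q + Q^2, with vertex at Q = 8 and minimum $24.
ATC = 726/Q + 88 - 16Q + Q^2. Setting dATC/dQ = −726/Q^2 − 16 + 2Q = 0 gives Q = 11 (since 2·11^3 − 16·11^2 = 726).
min ATC = 726/11 + 88 − 16·11 + 11^2 = $99. That is the break-even price.
Between these two prices the firm operates at a loss; above $99 it earns a profit.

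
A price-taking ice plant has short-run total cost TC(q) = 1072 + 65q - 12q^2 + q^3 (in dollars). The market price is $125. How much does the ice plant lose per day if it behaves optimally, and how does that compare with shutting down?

Profit = -$272 at q = 10

AVC = 65 - 12q + q^2 has its minimum $29 at q = 6; price $125 clears that bar, so the firm operates.
With MC = 65 - 24q + 3q^2, P = MC on the upward-sloping part at q* = 10.
TR = 125·10 = 1250. TC = 1072 + 450 = 1522. Profit = 1250 − 1522 = -$272.
That loss of $272 beats the $1072 the firm would lose by shutting down; producing recovers $800 of fixed cost.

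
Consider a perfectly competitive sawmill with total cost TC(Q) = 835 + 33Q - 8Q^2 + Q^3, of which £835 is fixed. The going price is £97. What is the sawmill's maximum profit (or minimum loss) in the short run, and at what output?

Profit = -£323 at Q = 8

AVC = 33 - 8Q + Q^2 has its minimum £17 at Q = 4; price £97 clears that bar, so the firm operates.
MC = 33 - 16Q + 3Q^2. Setting P = MC and taking the root on the rising branch gives Q* = 8.
TR = 97·8 = 776. TC = 835 + 264 = 1099. Profit = 776 − 1099 = -£323.
That loss of £323 beats the £835 the firm would lose by shutting down; producing recovers £512 of fixed cost.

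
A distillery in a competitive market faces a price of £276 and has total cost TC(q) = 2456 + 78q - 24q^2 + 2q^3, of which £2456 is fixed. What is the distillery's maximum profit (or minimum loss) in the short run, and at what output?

AVC = 78 - 24q + 2q^2 has its minimum £6 at q = 6; price £276 clears that bar, so the firm operates.
MC = 78 - 48q + 6q^2. Setting P = MC and taking the root on the rising branch gives q* = 11.
TR = 276·11 = 3036. TC = 2456 + 616 = 3072. Profit = 3036 − 3072 = -£36.
That loss of £36 beats the £2456 the firm would lose by shutting down; producing recovers £2420 of fixed cost.

Profit = -£36 at q = 11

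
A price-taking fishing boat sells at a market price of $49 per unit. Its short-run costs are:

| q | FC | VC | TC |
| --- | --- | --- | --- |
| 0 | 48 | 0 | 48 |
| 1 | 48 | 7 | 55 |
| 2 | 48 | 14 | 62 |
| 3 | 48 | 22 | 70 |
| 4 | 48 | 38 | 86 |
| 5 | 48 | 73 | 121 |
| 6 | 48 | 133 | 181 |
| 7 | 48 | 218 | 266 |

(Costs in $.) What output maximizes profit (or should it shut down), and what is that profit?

q = 5; profit = $124

Compute π = P·q − TC at each output: q=0: -48; q=1: -6; q=2: 36; q=3: 77; q=4: 110; q=5: 124; q=6: 113; q=7: 77.
Profit is maximized at q = 5. AVC there is 73/5 = $14.60 ≤ P, so producing beats shutting down (which would give -$48).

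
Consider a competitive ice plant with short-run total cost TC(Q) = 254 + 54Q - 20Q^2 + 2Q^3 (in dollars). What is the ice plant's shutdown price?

The firm shuts down when price falls below the minimum of average variable cost. AVC = VC/Q = 54 - 20Q + 2Q^2.
dAVC/dQ = -20 + 4Q = 0 gives Q = 5. min AVC = 54 - 20·5 + 2·5^2 = 4.
So the shutdown price is $4.

$4 per unit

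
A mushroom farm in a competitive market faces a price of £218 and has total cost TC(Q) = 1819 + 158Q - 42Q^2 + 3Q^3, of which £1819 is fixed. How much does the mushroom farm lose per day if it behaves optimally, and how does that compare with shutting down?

AVC = 158 - 42Q + 3Q^2 has its minimum £11 at Q = 7; price £218 clears that bar, so the firm operates.
With MC = 158 - 84Q + 9Q^2, P = MC on the upward-sloping part at Q* = 10.
TR = 218·10 = 2180. TC = 1819 + 380 = 2199. Profit = 2180 − 2199 = -£19.
Shutting down would mean losing the fixed cost of £1819, so operating at a loss of £19 is better by £1800.

Profit = -£19 at Q = 10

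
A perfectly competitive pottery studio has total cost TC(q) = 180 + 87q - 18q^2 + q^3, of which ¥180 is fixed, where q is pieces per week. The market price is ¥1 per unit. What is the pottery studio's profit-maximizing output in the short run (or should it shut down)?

From TC, MC = TC'(q) = 87 - 36q + 3q^2 and AVC = VC/q = 87 - 18q + q^2.
AVC hits its minimum where MC = AVC, at q = 9, giving min AVC = 87 - 18·9 + 9^2 = ¥6.
With P < min AVC (¥1 < ¥6), every unit sold adds to the loss.
Best response: produce nothing and absorb the ¥180 fixed cost.

Shut down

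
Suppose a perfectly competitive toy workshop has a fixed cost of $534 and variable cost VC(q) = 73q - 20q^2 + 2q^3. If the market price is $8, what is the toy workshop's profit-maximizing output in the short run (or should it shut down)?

From TC, MC = TC'(q) = 73 - 40q + 6q^2 and AVC = VC/q = 73 - 20q + 2q^2.
AVC hits its minimum where MC = AVC, at q = 5, giving min AVC = 73 - 20·5 + 2·5^2 = $23.
With P < min AVC ($8 < $23), every unit sold adds to the loss.
Shutting down limits the loss to fixed cost, $534.

Shut down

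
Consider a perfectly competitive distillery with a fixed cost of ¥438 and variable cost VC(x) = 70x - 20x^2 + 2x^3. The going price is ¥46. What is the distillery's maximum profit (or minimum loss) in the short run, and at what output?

AVC = 70 - 20x + 2x^2 has its minimum ¥20 at x = 5; price ¥46 clears that bar, so the firm operates.
MC = 70 - 40x + 6x^2. Setting P = MC and taking the root on the rising branch gives x* = 6.
TR = 46·6 = 276. TC = 438 + 132 = 570. Profit = 276 − 570 = -¥294.
That loss of ¥294 beats the ¥438 the firm would lose by shutting down; producing recovers ¥144 of fixed cost.

Profit = -¥294 at x = 6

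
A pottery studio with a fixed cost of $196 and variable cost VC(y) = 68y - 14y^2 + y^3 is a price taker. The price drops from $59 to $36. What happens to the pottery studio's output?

Output falls from 9 to 8

MC = 68 - 28y + 3y^2; the shutdown threshold is min AVC = $19 (at y = 7).
With P = $59 above the shutdown price, P = MC gives y = 9.
At P = $36 ≥ min AVC, set P = MC: y = 8. The firm stays open but cuts output.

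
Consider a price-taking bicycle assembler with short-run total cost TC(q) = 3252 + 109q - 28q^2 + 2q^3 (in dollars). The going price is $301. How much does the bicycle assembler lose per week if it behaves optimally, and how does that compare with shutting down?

AVC = 109 - 28q + 2q^2; min AVC = $11 at q = 7. Since P = $301 ≥ min AVC, the firm produces.
With MC = 109 - 56q + 6q^2, P = MC on the upward-sloping part at q* = 12.
TR = 301·12 = 3612. TC = 3252 + 732 = 3984. Profit = 3612 − 3984 = -$372.
Shutting down would mean losing the fixed cost of $3252, so operating at a loss of $372 is better by $2880.

Profit = -$372 at q = 12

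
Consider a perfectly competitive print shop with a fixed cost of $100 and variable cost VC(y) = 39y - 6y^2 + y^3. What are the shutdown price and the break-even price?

Shutdown price = min AVC. AVC = 39 - 6y + y^2, with vertex at y = 3 and minimum $30.
ATC = 100/y + 39 - 6y + y^2. Setting dATC/dy = −100/y^2 − 6 + 2y = 0 gives y = 5 (since 2·5^3 − 6·5^2 = 100).
min ATC = 100/5 + 39 − 6·5 + 5^2 = $54. That is the break-even price.
For $30 ≤ P < $54 the firm produces at a loss; below $30 it shuts down.

Shutdown price = $30; break-even price = $54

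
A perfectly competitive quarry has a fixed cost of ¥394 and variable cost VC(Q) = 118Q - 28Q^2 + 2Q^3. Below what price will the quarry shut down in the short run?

¥20 per unit

Short-run supply begins at min AVC. From VC = 118Q - 28Q^2 + 2Q^3, AVC = 118 - 28Q + 2Q^2.
At the minimum of AVC, MC = AVC. MC = 118 - 56Q + 6Q^2; setting MC = AVC gives 4Q^2 - 28Q = 0, so Q = 7. min AVC = 20.
So the shutdown price is ¥20.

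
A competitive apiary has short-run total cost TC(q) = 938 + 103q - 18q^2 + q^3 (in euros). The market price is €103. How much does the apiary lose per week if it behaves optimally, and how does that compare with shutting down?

AVC = 103 - 18q + q^2; min AVC = €22 at q = 9. Since P = €103 ≥ min AVC, the firm produces.
MC = 103 - 36q + 3q^2. Setting P = MC and taking the root on the rising branch gives q* = 12.
TR = 103·12 = 1236. TC = 938 + 372 = 1310. Profit = 1236 − 1310 = -€74.
By producing, the firm covers all variable cost plus €864 of fixed cost; shutting down would lose the full €938.

Profit = -€74 at q = 12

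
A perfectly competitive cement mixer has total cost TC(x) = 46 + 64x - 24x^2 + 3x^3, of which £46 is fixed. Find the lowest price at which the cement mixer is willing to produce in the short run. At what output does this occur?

The firm shuts down when price falls below the minimum of average variable cost. AVC = VC/x = 64 - 24x + 3x^2.
dAVC/dx = -24 + 6x = 0 gives x = 4. min AVC = 64 - 24·4 + 3·4^2 = 16.
The firm shuts down for any P below £16.

£16 per unit, at x = 4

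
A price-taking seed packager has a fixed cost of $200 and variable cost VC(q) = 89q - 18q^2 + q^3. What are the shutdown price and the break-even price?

Shutdown price = min AVC. AVC = 89 - 18q + q^2, with vertex at q = 9 and minimum $8.
ATC = 200/q + 89 - 18q + q^2. Setting dATC/dq = −200/q^2 − 18 + 2q = 0 gives q = 10 (since 2·10^3 − 18·10^2 = 200).
min ATC = 200/10 + 89 − 18·10 + 10^2 = $29. That is the break-even price.
Between these two prices the firm operates at a loss; above $29 it earns a profit.

Shutdown price = $8; break-even price = $29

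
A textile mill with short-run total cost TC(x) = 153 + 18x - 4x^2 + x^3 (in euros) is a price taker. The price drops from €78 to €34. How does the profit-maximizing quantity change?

Output falls from 6 to 4

AVC = 18 - 4x + x^2, minimized at x = 2 where min AVC = €14. MC = 18 - 8x + 3x^2.
At P = €78 ≥ min AVC, set P = MC on the rising branch: x = 6.
At P = €34 ≥ min AVC, set P = MC: x = 4. The firm stays open but cuts output.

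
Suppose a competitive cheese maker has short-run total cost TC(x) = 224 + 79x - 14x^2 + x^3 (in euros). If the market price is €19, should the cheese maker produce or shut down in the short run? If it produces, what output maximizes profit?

Variable cost is VC = 79x - 14x^2 + x^3, so AVC = VC/x = 79 - 14x + x^2 and MC = dTC/dx = 79 - 28x + 3x^2.
The AVC parabola has its vertex at x = 14/2 = 7, where AVC = 79 - 14·7 + 7^2 = €30.
With P < min AVC (€19 < €30), every unit sold adds to the loss.
The firm minimizes its loss by shutting down and losing only its fixed cost of €224.

Shut down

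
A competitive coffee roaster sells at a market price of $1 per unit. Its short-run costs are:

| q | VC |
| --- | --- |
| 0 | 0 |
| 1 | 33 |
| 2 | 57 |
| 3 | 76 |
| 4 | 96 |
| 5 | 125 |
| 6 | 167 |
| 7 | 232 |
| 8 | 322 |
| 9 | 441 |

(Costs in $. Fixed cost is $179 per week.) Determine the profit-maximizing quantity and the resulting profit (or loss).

Compute π = P·q − TC at each output: q=0: -179; q=1: -211; q=2: -234; q=3: -252; q=4: -271; q=5: -299; q=6: -340; q=7: -404; q=8: -493; q=9: -611.
Profit is highest at q = 0. Equivalently, the lowest AVC in the table is 96/4 ≈ $24 at q = 4, and P = $1 falls below it — price never covers variable cost, so the firm shuts down and loses only its fixed cost.

q = 0 (shut down); profit = -$179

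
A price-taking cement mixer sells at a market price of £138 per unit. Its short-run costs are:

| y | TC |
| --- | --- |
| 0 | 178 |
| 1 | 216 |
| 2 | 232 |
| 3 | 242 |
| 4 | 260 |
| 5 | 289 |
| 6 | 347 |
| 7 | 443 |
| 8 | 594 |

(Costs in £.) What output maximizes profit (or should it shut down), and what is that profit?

Tabulate TR − TC: y=0: -178; y=1: -78; y=2: 44; y=3: 172; y=4: 292; y=5: 401; y=6: 481; y=7: 523; y=8: 510.
Profit is maximized at y = 7. AVC there is 265/7 = £37.86 ≤ P, so producing beats shutting down (which would give -£178).

y = 7; profit = £523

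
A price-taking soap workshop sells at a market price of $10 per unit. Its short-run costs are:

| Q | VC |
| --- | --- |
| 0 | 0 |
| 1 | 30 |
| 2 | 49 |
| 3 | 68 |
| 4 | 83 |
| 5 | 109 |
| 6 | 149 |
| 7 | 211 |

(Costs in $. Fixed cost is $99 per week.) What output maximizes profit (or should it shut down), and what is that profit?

Tabulate TR − TC: Q=0: -99; Q=1: -119; Q=2: -128; Q=3: -137; Q=4: -142; Q=5: -158; Q=6: -188; Q=7: -240.
Profit is highest at Q = 0. Equivalently, the lowest AVC in the table is 83/4 ≈ $20.75 at Q = 4, and P = $10 falls below it — price never covers variable cost, so the firm shuts down and loses only its fixed cost.

Q = 0 (shut down); profit = -$99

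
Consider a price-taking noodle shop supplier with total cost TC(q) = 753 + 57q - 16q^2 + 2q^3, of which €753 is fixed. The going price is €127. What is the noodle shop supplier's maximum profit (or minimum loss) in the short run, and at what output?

Profit = -€165 at q = 7

AVC = 57 - 16q + 2q^2 has its minimum €25 at q = 4; price €127 clears that bar, so the firm operates.
MC = 57 - 32q + 6q^2. Setting P = MC and taking the root on the rising branch gives q* = 7.
TR = 127·7 = 889. TC = 753 + 301 = 1054. Profit = 889 − 1054 = -€165.
That loss of €165 beats the €753 the firm would lose by shutting down; producing recovers €588 of fixed cost.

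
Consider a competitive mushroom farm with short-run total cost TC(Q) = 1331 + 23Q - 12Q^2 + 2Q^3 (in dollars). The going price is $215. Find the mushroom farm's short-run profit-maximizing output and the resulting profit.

Profit = -$51 at Q = 8

AVC = 23 - 12Q + 2Q^2 has its minimum $5 at Q = 3; price $215 clears that bar, so the firm operates.
With MC = 23 - 24Q + 6Q^2, P = MC on the upward-sloping part at Q* = 8.
TR = 215·8 = 1720. TC = 1331 + 440 = 1771. Profit = 1720 − 1771 = -$51.
Shutting down would mean losing the fixed cost of $1331, so operating at a loss of $51 is better by $1280.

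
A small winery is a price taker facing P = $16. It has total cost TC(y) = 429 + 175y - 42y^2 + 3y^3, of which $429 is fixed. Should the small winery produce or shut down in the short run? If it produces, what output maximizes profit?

Shut down

From TC, MC = TC'(y) = 175 - 84y + 9y^2 and AVC = VC/y = 175 - 42y + 3y^2.
The AVC parabola has its vertex at y = 42/6 = 7, where AVC = 175 - 42·7 + 3·7^2 = $28.
With P < min AVC ($16 < $28), every unit sold adds to the loss.
Best response: produce nothing and absorb the $429 fixed cost.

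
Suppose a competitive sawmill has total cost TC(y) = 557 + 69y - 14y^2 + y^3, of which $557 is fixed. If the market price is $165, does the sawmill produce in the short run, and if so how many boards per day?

Strip out fixed cost: VC = 69y - 14y^2 + y^3. Then AVC = 69 - 14y + y^2 and MC = 69 - 28y + 3y^2.
The AVC parabola has its vertex at y = 14/2 = 7, where AVC = 69 - 14·7 + 7^2 = $20.
P = $165 exceeds min AVC = $20, so the firm stays open.
Set P = MC: 165 = 69 - 28y + 3y^2 → -96 - 28y + 3y^2 = 0. The roots are y = -8/3 and y = 12; the profit-maximizing output is on the rising part of MC, so y* = 12.
Check: AVC at y = 12 is $45 ≤ P, so revenue covers variable cost.
Profit = P·y − TC = 165·12 − 1097 = $883.

Produce at y = 12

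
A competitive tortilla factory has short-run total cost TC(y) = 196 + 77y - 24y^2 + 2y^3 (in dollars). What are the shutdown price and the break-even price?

Shutdown price = min AVC. AVC = 77 - 24y + 2y^2, with vertex at y = 6 and minimum $5.
ATC = 196/y + 77 - 24y + 2y^2. Setting dATC/dy = −196/y^2 − 24 + 4y = 0 gives y = 7 (since 4·7^3 − 24·7^2 = 196).
min ATC = 196/7 + 77 − 24·7 + 2·7^2 = $35. That is the break-even price.
For $5 ≤ P < $35 the firm produces at a loss; below $5 it shuts down.

Shutdown price = $5; break-even price = $35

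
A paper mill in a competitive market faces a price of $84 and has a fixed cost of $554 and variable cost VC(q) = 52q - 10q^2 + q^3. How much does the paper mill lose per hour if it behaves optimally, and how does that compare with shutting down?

Profit = -$170 at q = 8

AVC = 52 - 10q + q^2; min AVC = $27 at q = 5. Since P = $84 ≥ min AVC, the firm produces.
With MC = 52 - 20q + 3q^2, P = MC on the upward-sloping part at q* = 8.
TR = 84·8 = 672. TC = 554 + 288 = 842. Profit = 672 − 842 = -$170.
Shutting down would mean losing the fixed cost of $554, so operating at a loss of $170 is better by $384.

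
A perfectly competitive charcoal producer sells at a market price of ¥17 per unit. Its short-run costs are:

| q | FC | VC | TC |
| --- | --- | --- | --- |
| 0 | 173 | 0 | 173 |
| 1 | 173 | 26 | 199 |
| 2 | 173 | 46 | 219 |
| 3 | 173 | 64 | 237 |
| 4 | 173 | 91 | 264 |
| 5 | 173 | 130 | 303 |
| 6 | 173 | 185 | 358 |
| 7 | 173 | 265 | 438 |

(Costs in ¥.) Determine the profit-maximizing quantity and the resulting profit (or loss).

Profit at each row (π = 17q − TC): q=0: -173; q=1: -182; q=2: -185; q=3: -186; q=4: -196; q=5: -218; q=6: -256; q=7: -319.
Profit is highest at q = 0. Equivalently, the lowest AVC in the table is 64/3 ≈ ¥21.33 at q = 3, and P = ¥17 falls below it — price never covers variable cost, so the firm shuts down and loses only its fixed cost.

q = 0 (shut down); profit = -¥173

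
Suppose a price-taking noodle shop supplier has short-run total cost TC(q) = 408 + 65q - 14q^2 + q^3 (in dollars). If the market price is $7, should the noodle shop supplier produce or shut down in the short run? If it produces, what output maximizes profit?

Shut down

From TC, MC = TC'(q) = 65 - 28q + 3q^2 and AVC = VC/q = 65 - 14q + q^2.
AVC is minimized where dAVC/dq = -14 + 2q = 0, at q = 7; min AVC = 65 - 14·7 + 7^2 = $16.
Since P = $7 < min AVC = $16, price fails to cover variable cost at any output.
Best response: produce nothing and absorb the $408 fixed cost.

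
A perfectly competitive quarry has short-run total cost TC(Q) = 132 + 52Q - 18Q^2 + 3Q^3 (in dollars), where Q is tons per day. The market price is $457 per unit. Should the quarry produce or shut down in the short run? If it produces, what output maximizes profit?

Variable cost is VC = 52Q - 18Q^2 + 3Q^3, so AVC = VC/Q = 52 - 18Q + 3Q^2 and MC = dTC/dQ = 52 - 36Q + 9Q^2.
AVC hits its minimum where MC = AVC, at Q = 3, giving min AVC = 52 - 18·3 + 3·3^2 = $25.
Since P = $457 ≥ min AVC = $25, price covers variable cost and the firm should produce.
Solving P = MC: -405 - 36Q + 9Q^2 = 0 ⇒ Q = -5 or 9. On the upward-sloping branch, Q* = 9.
Check: AVC at Q = 9 is $133 ≤ P, so revenue covers variable cost.
Profit = P·Q − TC = 457·9 − 1329 = $2784.

Produce at Q = 9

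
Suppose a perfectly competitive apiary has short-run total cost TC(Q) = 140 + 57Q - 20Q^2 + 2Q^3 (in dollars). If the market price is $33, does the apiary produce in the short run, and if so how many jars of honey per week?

Strip out fixed cost: VC = 57Q - 20Q^2 + 2Q^3. Then AVC = 57 - 20Q + 2Q^2 and MC = 57 - 40Q + 6Q^2.
AVC is minimized where dAVC/dQ = -20 + 4Q = 0, at Q = 5; min AVC = 57 - 20·5 + 2·5^2 = $7.
Because $33 ≥ $7, revenue can cover variable cost; the firm operates.
Set P = MC: 33 = 57 - 40Q + 6Q^2 → 24 - 40Q + 6Q^2 = 0. The roots are Q = 2/3 and Q = 6; the profit-maximizing output is on the rising part of MC, so Q* = 6.
Check: AVC at Q = 6 is $9 ≤ P, so revenue covers variable cost.
Profit = P·Q − TC = 33·6 − 194 = $4.

Produce at Q = 6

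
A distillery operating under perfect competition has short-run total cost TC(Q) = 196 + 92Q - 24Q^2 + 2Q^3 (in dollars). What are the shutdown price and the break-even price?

Shutdown price = min AVC. AVC = 92 - 24Q + 2Q^2, with vertex at Q = 6 and minimum $20.
ATC = 196/Q + 92 - 24Q + 2Q^2. Setting dATC/dQ = −196/Q^2 − 24 + 4Q = 0 gives Q = 7 (since 4·7^3 − 24·7^2 = 196).
min ATC = 196/7 + 92 − 24·7 + 2·7^2 = $50. That is the break-even price.
Between these two prices the firm operates at a loss; above $50 it earns a profit.

Shutdown price = $20; break-even price = $50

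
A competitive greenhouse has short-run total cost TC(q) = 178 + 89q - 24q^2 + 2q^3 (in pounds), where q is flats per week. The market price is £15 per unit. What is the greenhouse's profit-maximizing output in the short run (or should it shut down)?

From TC, MC = TC'(q) = 89 - 48q + 6q^2 and AVC = VC/q = 89 - 24q + 2q^2.
The AVC parabola has its vertex at q = 24/4 = 6, where AVC = 89 - 24·6 + 2·6^2 = £17.
Since P = £15 < min AVC = £17, price fails to cover variable cost at any output.
Best response: produce nothing and absorb the £178 fixed cost.

Shut down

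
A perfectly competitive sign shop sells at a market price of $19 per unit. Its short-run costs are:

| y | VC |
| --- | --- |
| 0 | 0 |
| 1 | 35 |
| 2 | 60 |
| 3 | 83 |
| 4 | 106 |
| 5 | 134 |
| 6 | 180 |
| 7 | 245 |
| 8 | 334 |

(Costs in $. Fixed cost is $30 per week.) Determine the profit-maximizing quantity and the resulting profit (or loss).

Profit at each row (π = 19y − TC): y=0: -30; y=1: -46; y=2: -52; y=3: -56; y=4: -60; y=5: -69; y=6: -96; y=7: -142; y=8: -212.
Profit is highest at y = 0. Equivalently, the lowest AVC in the table is 106/4 ≈ $26.50 at y = 4, and P = $19 falls below it — price never covers variable cost, so the firm shuts down and loses only its fixed cost.

y = 0 (shut down); profit = -$30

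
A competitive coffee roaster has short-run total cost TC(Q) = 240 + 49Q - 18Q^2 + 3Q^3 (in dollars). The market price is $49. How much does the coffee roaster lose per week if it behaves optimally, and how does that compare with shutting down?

Profit = -$144 at Q = 4

AVC = 49 - 18Q + 3Q^2; min AVC = $22 at Q = 3. Since P = $49 ≥ min AVC, the firm produces.
With MC = 49 - 36Q + 9Q^2, P = MC on the upward-sloping part at Q* = 4.
TR = 49·4 = 196. TC = 240 + 100 = 340. Profit = 196 − 340 = -$144.
By producing, the firm covers all variable cost plus $96 of fixed cost; shutting down would lose the full $240.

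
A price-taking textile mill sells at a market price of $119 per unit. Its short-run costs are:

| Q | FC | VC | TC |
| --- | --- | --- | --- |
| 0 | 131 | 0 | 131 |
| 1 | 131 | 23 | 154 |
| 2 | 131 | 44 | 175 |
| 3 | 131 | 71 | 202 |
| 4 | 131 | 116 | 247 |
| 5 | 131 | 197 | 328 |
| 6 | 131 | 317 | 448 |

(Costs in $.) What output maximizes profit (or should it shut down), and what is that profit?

Tabulate TR − TC: Q=0: -131; Q=1: -35; Q=2: 63; Q=3: 155; Q=4: 229; Q=5: 267; Q=6: 266.
Profit is maximized at Q = 5. AVC there is 197/5 = $39.40 ≤ P, so producing beats shutting down (which would give -$131).

Q = 5; profit = $267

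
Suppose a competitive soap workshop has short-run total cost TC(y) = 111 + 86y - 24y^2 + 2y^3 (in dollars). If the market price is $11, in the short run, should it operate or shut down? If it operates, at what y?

From TC, MC = TC'(y) = 86 - 48y + 6y^2 and AVC = VC/y = 86 - 24y + 2y^2.
AVC hits its minimum where MC = AVC, at y = 6, giving min AVC = 86 - 24·6 + 2·6^2 = $14.
P = $11 lies below min AVC = $14; no output level covers variable cost.
The firm minimizes its loss by shutting down and losing only its fixed cost of $111.

Shut down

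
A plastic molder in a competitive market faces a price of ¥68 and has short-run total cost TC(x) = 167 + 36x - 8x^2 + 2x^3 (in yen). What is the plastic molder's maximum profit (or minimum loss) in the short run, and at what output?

Profit = -¥39 at x = 4

AVC = 36 - 8x + 2x^2 has its minimum ¥28 at x = 2; price ¥68 clears that bar, so the firm operates.
With MC = 36 - 16x + 6x^2, P = MC on the upward-sloping part at x* = 4.
TR = 68·4 = 272. TC = 167 + 144 = 311. Profit = 272 − 311 = -¥39.
By producing, the firm covers all variable cost plus ¥128 of fixed cost; shutting down would lose the full ¥167.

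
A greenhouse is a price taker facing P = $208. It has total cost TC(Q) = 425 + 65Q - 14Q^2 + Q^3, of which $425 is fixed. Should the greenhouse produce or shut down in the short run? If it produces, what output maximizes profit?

From TC, MC = TC'(Q) = 65 - 28Q + 3Q^2 and AVC = VC/Q = 65 - 14Q + Q^2.
AVC hits its minimum where MC = AVC, at Q = 7, giving min AVC = 65 - 14·7 + 7^2 = $16.
Because $208 ≥ $16, revenue can cover variable cost; the firm operates.
Solving P = MC: -143 - 28Q + 3Q^2 = 0 ⇒ Q = -11/3 or 13. On the upward-sloping branch, Q* = 13.
Check: AVC at Q = 13 is $52 ≤ P, so revenue covers variable cost.
Profit = P·Q − TC = 208·13 − 1101 = $1603.

Produce at Q = 13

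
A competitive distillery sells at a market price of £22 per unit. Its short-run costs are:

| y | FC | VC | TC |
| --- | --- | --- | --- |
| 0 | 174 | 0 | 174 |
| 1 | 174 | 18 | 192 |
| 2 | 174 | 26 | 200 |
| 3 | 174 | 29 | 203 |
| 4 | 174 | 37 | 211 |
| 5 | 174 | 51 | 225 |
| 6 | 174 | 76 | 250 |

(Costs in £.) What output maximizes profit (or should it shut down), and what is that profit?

Tabulate TR − TC: y=0: -174; y=1: -170; y=2: -156; y=3: -137; y=4: -123; y=5: -115; y=6: -118.
Profit is maximized at y = 5. AVC there is 51/5 = £10.20 ≤ P, so producing beats shutting down (which would give -£174).

y = 5; profit = -£115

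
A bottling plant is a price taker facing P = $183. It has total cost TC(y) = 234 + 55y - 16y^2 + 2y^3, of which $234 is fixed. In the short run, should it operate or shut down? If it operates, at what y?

Strip out fixed cost: VC = 55y - 16y^2 + 2y^3. Then AVC = 55 - 16y + 2y^2 and MC = 55 - 32y + 6y^2.
AVC is minimized where dAVC/dy = -16 + 4y = 0, at y = 4; min AVC = 55 - 16·4 + 2·4^2 = $23.
Because $183 ≥ $23, revenue can cover variable cost; the firm operates.
Set P = MC: 183 = 55 - 32y + 6y^2 → -128 - 32y + 6y^2 = 0. The roots are y = -8/3 and y = 8; the profit-maximizing output is on the rising part of MC, so y* = 8.
Check: AVC at y = 8 is $55 ≤ P, so revenue covers variable cost.
Profit = P·y − TC = 183·8 − 674 = $790.

Produce at y = 8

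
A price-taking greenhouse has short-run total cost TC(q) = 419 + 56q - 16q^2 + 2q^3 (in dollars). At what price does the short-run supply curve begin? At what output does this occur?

$24 per unit, at q = 4

The firm shuts down when price falls below the minimum of average variable cost. AVC = VC/q = 56 - 16q + 2q^2.
At the minimum of AVC, MC = AVC. MC = 56 - 32q + 6q^2; setting MC = AVC gives 4q^2 - 16q = 0, so q = 4. min AVC = 24.
So the shutdown price is $24.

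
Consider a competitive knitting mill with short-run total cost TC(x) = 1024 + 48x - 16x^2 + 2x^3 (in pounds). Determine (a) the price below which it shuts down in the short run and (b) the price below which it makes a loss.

Shutdown price = £16; break-even price = £176

Shutdown price = min AVC. AVC = 48 - 16x + 2x^2, with vertex at x = 4 and minimum £16.
ATC = 1024/x + 48 - 16x + 2x^2. Setting dATC/dx = −1024/x^2 − 16 + 4x = 0 gives x = 8 (since 4·8^3 − 16·8^2 = 1024).
min ATC = 1024/8 + 48 − 16·8 + 2·8^2 = £176. That is the break-even price.
Between these two prices the firm operates at a loss; above £176 it earns a profit.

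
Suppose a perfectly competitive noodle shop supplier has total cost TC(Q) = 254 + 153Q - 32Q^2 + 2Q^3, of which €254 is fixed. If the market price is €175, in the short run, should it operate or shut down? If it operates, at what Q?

Produce at Q = 11

Variable cost is VC = 153Q - 32Q^2 + 2Q^3, so AVC = VC/Q = 153 - 32Q + 2Q^2 and MC = dTC/dQ = 153 - 64Q + 6Q^2.
AVC is minimized where dAVC/dQ = -32 + 4Q = 0, at Q = 8; min AVC = 153 - 32·8 + 2·8^2 = €25.
P = €175 exceeds min AVC = €25, so the firm stays open.
P = MC gives -22 - 64Q + 6Q^2 = 0, with roots -1/3 and 11. Take the larger (rising MC): Q* = 11.
Check: AVC at Q = 11 is €43 ≤ P, so revenue covers variable cost.
Profit = P·Q − TC = 175·11 − 727 = €1198.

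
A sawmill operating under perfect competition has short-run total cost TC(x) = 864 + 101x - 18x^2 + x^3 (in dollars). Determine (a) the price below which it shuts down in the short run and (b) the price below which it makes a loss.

Shutdown price = min AVC. AVC = 101 - 18x + x^2, with vertex at x = 9 and minimum $20.
ATC = 864/x + 101 - 18x + x^2. Setting dATC/dx = −864/x^2 − 18 + 2x = 0 gives x = 12 (since 2·12^3 − 18·12^2 = 864).
min ATC = 864/12 + 101 − 18·12 + 12^2 = $101. That is the break-even price.
Between these two prices the firm operates at a loss; above $101 it earns a profit.

Shutdown price = $20; break-even price = $101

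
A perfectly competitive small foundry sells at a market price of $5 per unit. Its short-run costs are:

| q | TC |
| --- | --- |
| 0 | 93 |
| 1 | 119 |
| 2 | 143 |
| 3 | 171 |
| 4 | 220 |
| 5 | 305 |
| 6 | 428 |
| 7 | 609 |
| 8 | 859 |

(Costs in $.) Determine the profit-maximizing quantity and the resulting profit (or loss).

q = 0 (shut down); profit = -$93

Compute π = P·q − TC at each output: q=0: -93; q=1: -114; q=2: -133; q=3: -156; q=4: -200; q=5: -280; q=6: -398; q=7: -574; q=8: -819.
Profit is highest at q = 0. Equivalently, the lowest AVC in the table is 50/2 ≈ $25 at q = 2, and P = $5 falls below it — price never covers variable cost, so the firm shuts down and loses only its fixed cost.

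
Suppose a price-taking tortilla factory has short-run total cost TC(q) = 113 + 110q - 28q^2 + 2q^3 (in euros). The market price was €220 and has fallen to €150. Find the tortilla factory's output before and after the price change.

AVC = 110 - 28q + 2q^2, minimized at q = 7 where min AVC = €12. MC = 110 - 56q + 6q^2.
With P = €220 above the shutdown price, P = MC gives q = 11.
At P = €150 ≥ min AVC, set P = MC: q = 10. The firm stays open but cuts output.

Output falls from 11 to 10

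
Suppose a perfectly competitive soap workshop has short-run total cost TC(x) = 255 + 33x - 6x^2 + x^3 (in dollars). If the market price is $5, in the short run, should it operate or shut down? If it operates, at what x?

Variable cost is VC = 33x - 6x^2 + x^3, so AVC = VC/x = 33 - 6x + x^2 and MC = dTC/dx = 33 - 12x + 3x^2.
AVC is minimized where dAVC/dx = -6 + 2x = 0, at x = 3; min AVC = 33 - 6·3 + 3^2 = $24.
Since P = $5 < min AVC = $24, price fails to cover variable cost at any output.
Best response: produce nothing and absorb the $255 fixed cost.

Shut down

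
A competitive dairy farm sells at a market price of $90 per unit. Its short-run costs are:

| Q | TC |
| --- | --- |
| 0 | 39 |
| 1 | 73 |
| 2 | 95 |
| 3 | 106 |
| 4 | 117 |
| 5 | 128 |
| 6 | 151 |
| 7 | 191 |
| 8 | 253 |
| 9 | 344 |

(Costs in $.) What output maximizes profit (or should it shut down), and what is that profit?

Tabulate TR − TC: Q=0: -39; Q=1: 17; Q=2: 85; Q=3: 164; Q=4: 243; Q=5: 322; Q=6: 389; Q=7: 439; Q=8: 467; Q=9: 466.
Profit is maximized at Q = 8. AVC there is 214/8 = $26.75 ≤ P, so producing beats shutting down (which would give -$39).

Q = 8; profit = $467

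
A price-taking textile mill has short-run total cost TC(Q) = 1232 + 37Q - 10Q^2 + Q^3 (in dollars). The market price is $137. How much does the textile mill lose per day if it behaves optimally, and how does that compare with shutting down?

AVC = 37 - 10Q + Q^2 has its minimum $12 at Q = 5; price $137 clears that bar, so the firm operates.
With MC = 37 - 20Q + 3Q^2, P = MC on the upward-sloping part at Q* = 10.
TR = 137·10 = 1370. TC = 1232 + 370 = 1602. Profit = 1370 − 1602 = -$232.
Shutting down would mean losing the fixed cost of $1232, so operating at a loss of $232 is better by $1000.

Profit = -$232 at Q = 10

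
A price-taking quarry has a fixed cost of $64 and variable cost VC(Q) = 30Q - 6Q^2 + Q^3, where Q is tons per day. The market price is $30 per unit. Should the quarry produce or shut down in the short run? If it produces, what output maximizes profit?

From TC, MC = TC'(Q) = 30 - 12Q + 3Q^2 and AVC = VC/Q = 30 - 6Q + Q^2.
The AVC parabola has its vertex at Q = 6/2 = 3, where AVC = 30 - 6·3 + 3^2 = $21.
Because $30 ≥ $21, revenue can cover variable cost; the firm operates.
P = MC gives -12Q + 3Q^2 = 0, with roots 0 and 4. Take the larger (rising MC): Q* = 4.
Check: AVC at Q = 4 is $22 ≤ P, so revenue covers variable cost.
Profit = P·Q − TC = 30·4 − 152 = -$32, a loss, but smaller than the $64 fixed cost the firm would lose by shutting down.

Produce at Q = 4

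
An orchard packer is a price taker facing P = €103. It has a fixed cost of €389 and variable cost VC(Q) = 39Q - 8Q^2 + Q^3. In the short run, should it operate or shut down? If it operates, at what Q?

Produce at Q = 8

From TC, MC = TC'(Q) = 39 - 16Q + 3Q^2 and AVC = VC/Q = 39 - 8Q + Q^2.
AVC is minimized where dAVC/dQ = -8 + 2Q = 0, at Q = 4; min AVC = 39 - 8·4 + 4^2 = €23.
P = €103 exceeds min AVC = €23, so the firm stays open.
Solving P = MC: -64 - 16Q + 3Q^2 = 0 ⇒ Q = -8/3 or 8. On the upward-sloping branch, Q* = 8.
Check: AVC at Q = 8 is €39 ≤ P, so revenue covers variable cost.
Profit = P·Q − TC = 103·8 − 701 = €123.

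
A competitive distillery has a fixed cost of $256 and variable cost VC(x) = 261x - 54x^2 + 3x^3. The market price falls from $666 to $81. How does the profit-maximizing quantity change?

AVC = 261 - 54x + 3x^2, minimized at x = 9 where min AVC = $18. MC = 261 - 108x + 9x^2.
At P = $666 ≥ min AVC, set P = MC on the rising branch: x = 15.
At P = $81 ≥ min AVC, set P = MC: x = 10. The firm stays open but cuts output.

Output falls from 15 to 10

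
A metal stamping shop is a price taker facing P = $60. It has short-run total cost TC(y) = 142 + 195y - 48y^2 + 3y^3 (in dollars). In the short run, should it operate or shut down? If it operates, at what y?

Strip out fixed cost: VC = 195y - 48y^2 + 3y^3. Then AVC = 195 - 48y + 3y^2 and MC = 195 - 96y + 9y^2.
The AVC parabola has its vertex at y = 48/6 = 8, where AVC = 195 - 48·8 + 3·8^2 = $3.
Because $60 ≥ $3, revenue can cover variable cost; the firm operates.
Solving P = MC: 135 - 96y + 9y^2 = 0 ⇒ y = 5/3 or 9. On the upward-sloping branch, y* = 9.
Check: AVC at y = 9 is $6 ≤ P, so revenue covers variable cost.
Profit = P·y − TC = 60·9 − 196 = $344.

Produce at y = 9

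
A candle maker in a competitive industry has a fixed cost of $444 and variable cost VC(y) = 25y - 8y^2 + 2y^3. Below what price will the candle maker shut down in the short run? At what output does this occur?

Short-run supply begins at min AVC. From VC = 25y - 8y^2 + 2y^3, AVC = 25 - 8y + 2y^2.
dAVC/dy = -8 + 4y = 0 gives y = 2. min AVC = 25 - 8·2 + 2·2^2 = 17.
For P < $17 the firm produces nothing.

$17 per unit, at y = 2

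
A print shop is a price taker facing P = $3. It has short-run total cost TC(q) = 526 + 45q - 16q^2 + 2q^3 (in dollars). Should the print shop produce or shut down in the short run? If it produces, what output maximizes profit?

Shut down

Strip out fixed cost: VC = 45q - 16q^2 + 2q^3. Then AVC = 45 - 16q + 2q^2 and MC = 45 - 32q + 6q^2.
AVC hits its minimum where MC = AVC, at q = 4, giving min AVC = 45 - 16·4 + 2·4^2 = $13.
Since P = $3 < min AVC = $13, price fails to cover variable cost at any output.
Best response: produce nothing and absorb the $526 fixed cost.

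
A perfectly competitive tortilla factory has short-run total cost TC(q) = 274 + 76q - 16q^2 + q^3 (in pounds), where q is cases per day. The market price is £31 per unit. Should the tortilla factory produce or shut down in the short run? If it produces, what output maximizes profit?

Strip out fixed cost: VC = 76q - 16q^2 + q^3. Then AVC = 76 - 16q + q^2 and MC = 76 - 32q + 3q^2.
The AVC parabola has its vertex at q = 16/2 = 8, where AVC = 76 - 16·8 + 8^2 = £12.
Since P = £31 ≥ min AVC = £12, price covers variable cost and the firm should produce.
Set P = MC: 31 = 76 - 32q + 3q^2 → 45 - 32q + 3q^2 = 0. The roots are q = 5/3 and q = 9; the profit-maximizing output is on the rising part of MC, so q* = 9.
Check: AVC at q = 9 is £13 ≤ P, so revenue covers variable cost.
Profit = P·q − TC = 31·9 − 391 = -£112, a loss, but smaller than the £274 fixed cost the firm would lose by shutting down.

Produce at q = 9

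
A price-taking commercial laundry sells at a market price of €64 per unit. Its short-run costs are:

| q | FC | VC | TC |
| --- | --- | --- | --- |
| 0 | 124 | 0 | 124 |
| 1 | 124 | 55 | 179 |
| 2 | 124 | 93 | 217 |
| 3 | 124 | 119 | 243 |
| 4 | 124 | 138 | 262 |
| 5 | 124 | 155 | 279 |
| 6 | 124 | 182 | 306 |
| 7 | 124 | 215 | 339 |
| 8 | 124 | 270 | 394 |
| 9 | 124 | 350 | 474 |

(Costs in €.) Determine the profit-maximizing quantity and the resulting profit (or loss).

q = 8; profit = €118

Tabulate TR − TC: q=0: -124; q=1: -115; q=2: -89; q=3: -51; q=4: -6; q=5: 41; q=6: 78; q=7: 109; q=8: 118; q=9: 102.
Profit is maximized at q = 8. AVC there is 270/8 = €33.75 ≤ P, so producing beats shutting down (which would give -€124).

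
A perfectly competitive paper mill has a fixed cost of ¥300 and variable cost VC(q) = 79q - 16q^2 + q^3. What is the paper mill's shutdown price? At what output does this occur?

¥15 per unit, at q = 8

Short-run supply begins at min AVC. From VC = 79q - 16q^2 + q^3, AVC = 79 - 16q + q^2.
At the minimum of AVC, MC = AVC. MC = 79 - 32q + 3q^2; setting MC = AVC gives 2q^2 - 16q = 0, so q = 8. min AVC = 15.
The firm shuts down for any P below ¥15.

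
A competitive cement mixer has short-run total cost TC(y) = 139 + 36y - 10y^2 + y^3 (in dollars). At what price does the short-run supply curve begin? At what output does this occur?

$11 per unit, at y = 5

The firm shuts down when price falls below the minimum of average variable cost. AVC = VC/y = 36 - 10y + y^2.
At the minimum of AVC, MC = AVC. MC = 36 - 20y + 3y^2; setting MC = AVC gives 2y^2 - 10y = 0, so y = 5. min AVC = 11.
The firm shuts down for any P below $11.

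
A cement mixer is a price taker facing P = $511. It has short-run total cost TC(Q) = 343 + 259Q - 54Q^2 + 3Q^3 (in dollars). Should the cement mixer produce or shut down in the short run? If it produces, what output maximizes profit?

Produce at Q = 14

Variable cost is VC = 259Q - 54Q^2 + 3Q^3, so AVC = VC/Q = 259 - 54Q + 3Q^2 and MC = dTC/dQ = 259 - 108Q + 9Q^2.
The AVC parabola has its vertex at Q = 54/6 = 9, where AVC = 259 - 54·9 + 3·9^2 = $16.
Because $511 ≥ $16, revenue can cover variable cost; the firm operates.
Set P = MC: 511 = 259 - 108Q + 9Q^2 → -252 - 108Q + 9Q^2 = 0. The roots are Q = -2 and Q = 14; the profit-maximizing output is on the rising part of MC, so Q* = 14.
Check: AVC at Q = 14 is $91 ≤ P, so revenue covers variable cost.
Profit = P·Q − TC = 511·14 − 1617 = $5537.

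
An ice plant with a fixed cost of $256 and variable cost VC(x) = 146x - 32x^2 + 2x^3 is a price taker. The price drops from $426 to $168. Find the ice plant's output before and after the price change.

Output falls from 14 to 11

MC = 146 - 64x + 6x^2; the shutdown threshold is min AVC = $18 (at x = 8).
With P = $426 above the shutdown price, P = MC gives x = 14.
At P = $168 ≥ min AVC, set P = MC: x = 11. The firm stays open but cuts output.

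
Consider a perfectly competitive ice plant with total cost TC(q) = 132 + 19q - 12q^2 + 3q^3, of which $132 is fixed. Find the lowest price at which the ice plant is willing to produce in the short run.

$7 per unit

The shutdown price is the minimum of AVC. VC = 19q - 12q^2 + 3q^3, so AVC = 19 - 12q + 3q^2.
dAVC/dq = -12 + 6q = 0 gives q = 2. min AVC = 19 - 12·2 + 3·2^2 = 7.
The firm shuts down for any P below $7.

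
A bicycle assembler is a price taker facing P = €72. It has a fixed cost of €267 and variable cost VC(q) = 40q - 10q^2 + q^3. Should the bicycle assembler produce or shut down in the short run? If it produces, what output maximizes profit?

Variable cost is VC = 40q - 10q^2 + q^3, so AVC = VC/q = 40 - 10q + q^2 and MC = dTC/dq = 40 - 20q + 3q^2.
AVC hits its minimum where MC = AVC, at q = 5, giving min AVC = 40 - 10·5 + 5^2 = €15.
Because €72 ≥ €15, revenue can cover variable cost; the firm operates.
Set P = MC: 72 = 40 - 20q + 3q^2 → -32 - 20q + 3q^2 = 0. The roots are q = -4/3 and q = 8; the profit-maximizing output is on the rising part of MC, so q* = 8.
Check: AVC at q = 8 is €24 ≤ P, so revenue covers variable cost.
Profit = P·q − TC = 72·8 − 459 = €117.

Produce at q = 8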